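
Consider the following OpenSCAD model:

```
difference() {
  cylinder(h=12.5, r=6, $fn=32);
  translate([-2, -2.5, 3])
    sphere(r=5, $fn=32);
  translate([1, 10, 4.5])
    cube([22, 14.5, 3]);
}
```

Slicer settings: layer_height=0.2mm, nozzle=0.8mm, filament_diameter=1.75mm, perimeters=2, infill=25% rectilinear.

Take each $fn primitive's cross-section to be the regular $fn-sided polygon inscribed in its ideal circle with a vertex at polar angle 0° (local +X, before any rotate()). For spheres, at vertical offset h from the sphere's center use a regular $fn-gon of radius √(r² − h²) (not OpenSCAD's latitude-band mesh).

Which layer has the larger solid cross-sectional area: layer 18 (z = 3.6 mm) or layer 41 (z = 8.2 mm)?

layer 41 (z = 8.2 mm)

Layer 18 (z = 3.6): the r=6 cylinder contributes a regular 32-gon of circumradius 6 (area = (32/2)·6.000²·sin(360°/32) = 112.37 mm²); the r=5 sphere at (-2, -2.5) slices to a regular 32-gon of circumradius 4.964 (√(r²−h²) with h=0.6 from center) (area = (32/2)·4.964²·sin(360°/32) = 76.91 mm²); the cube at (1, 10) is absent (z outside [4.5, 7.5]); After the difference (first − rest): starting from the r=6 cylinder (112.37 mm²), the r=5 sphere at (-2, -2.5) partially overlaps it — only the 58.25 mm² overlap (of its 76.91 mm²) is removed, clipping the outline — area = 54.13 mm². So its area = 54.13 mm². Layer 41 (z = 8.2): the r=6 cylinder gives a regular 32-gon of circumradius 6 (constant along its height) (area = (32/2)·6.000²·sin(360°/32) = 112.37 mm²); the sphere at (-2, -2.5) is not intersected at this z (|z−center|=5.200 > r=5); the cube at (1, 10) is absent (z outside [4.5, 7.5]); Taking the first minus the rest: none of the subtracted shapes is present at this height, so the r=6 cylinder is unchanged — area = 112.37 mm². So its area = 112.37 mm². Layer 41 is larger (112.37 vs 54.13 mm²).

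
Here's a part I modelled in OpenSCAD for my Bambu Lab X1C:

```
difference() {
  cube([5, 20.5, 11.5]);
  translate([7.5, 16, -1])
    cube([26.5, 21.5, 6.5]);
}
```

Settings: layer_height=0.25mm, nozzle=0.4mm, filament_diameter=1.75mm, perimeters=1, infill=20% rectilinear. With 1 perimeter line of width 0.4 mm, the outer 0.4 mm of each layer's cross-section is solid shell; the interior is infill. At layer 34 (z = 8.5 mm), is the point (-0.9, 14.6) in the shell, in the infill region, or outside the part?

outside

At z = 8.5 mm: the 5×20.5 cube contributes its full rectangle; the cube at (7.5, 16) is absent (z outside [-1, 5.5]); Taking the first minus the rest: none of the subtracted shapes is present at this height, so the 5×20.5 cube is unchanged — 1 connected region. Overall, the cross-section is a single solid region. The nearest boundary edge runs (0.00, 20.50)→(0.00, 0.00); distance from the point to it = 0.90 mm. The point is not inside any of the regions above, so it lies outside the cross-section (0.90 mm from the nearest boundary).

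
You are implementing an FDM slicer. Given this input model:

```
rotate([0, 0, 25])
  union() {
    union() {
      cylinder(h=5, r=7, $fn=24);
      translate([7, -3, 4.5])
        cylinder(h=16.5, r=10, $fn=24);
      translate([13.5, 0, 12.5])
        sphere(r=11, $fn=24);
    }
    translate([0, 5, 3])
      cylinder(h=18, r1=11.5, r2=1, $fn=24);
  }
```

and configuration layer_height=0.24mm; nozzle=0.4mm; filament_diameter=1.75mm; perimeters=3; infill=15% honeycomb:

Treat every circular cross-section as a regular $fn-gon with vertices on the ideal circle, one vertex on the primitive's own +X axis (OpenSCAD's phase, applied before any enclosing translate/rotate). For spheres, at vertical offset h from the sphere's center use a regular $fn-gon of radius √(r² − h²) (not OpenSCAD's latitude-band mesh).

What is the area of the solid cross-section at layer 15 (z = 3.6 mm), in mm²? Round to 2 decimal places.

501.83 mm²

At z = 3.6 mm: the r=7 cylinder gives a regular 24-gon of circumradius 7 (constant along its height) (area = (24/2)·7.000²·sin(360°/24) = 152.19 mm²); the cylinder at (7, -3) does not reach this height (z outside [4.5, 21]); the r=11 sphere at (13.5, 0) slices to a regular 24-gon of circumradius 6.465 (√(r²−h²) with h=8.9 from center) (area = (24/2)·6.465²·sin(360°/24) = 129.79 mm²); Combining (union): the 2 present regions are separate (no shared area or edge), so areas and boundary lengths simply add and each stays a separate island — area = 281.98 mm²; the cone at (0, 5) (r1=11.5→r2=1) has section circumradius 11.150 here — a regular 24-gon (area = (24/2)·11.150²·sin(360°/24) = 386.12 mm²); Merging all regions: the regions partially overlap — summed areas 668.10 mm² minus the doubly-counted overlap 166.27 mm² gives 501.83 mm² — area = 501.83 mm²; (rotated 25° about Z; rotation is an isometry so areas/perimeters/island counts are preserved). Overall, the cross-section is a single solid region. Net area = 501.83 mm².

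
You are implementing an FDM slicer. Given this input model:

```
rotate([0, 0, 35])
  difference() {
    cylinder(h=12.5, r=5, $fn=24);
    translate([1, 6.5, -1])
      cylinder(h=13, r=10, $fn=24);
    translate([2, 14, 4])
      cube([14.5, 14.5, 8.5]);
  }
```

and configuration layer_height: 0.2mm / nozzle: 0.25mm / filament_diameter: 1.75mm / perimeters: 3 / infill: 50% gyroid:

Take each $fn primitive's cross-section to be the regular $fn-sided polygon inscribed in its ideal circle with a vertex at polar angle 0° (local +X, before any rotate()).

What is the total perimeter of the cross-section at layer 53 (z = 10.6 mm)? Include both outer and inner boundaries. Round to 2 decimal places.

19.81 mm

At z = 10.6 mm: the r=5 cylinder gives a regular 24-gon of circumradius 5 (constant along its height) (perimeter = 2·24·5.000·sin(180°/24) = 31.33 mm); the cylinder at (1, 6.5): section is a regular 24-gon, circumradius r=10 (perimeter = 2·24·10.000·sin(180°/24) = 62.65 mm); the 14.5×14.5 cube at (2, 14) contributes its full rectangle (perimeter 58.00 mm); Subtracting the remaining from the first: starting from the r=5 cylinder, the r=10 cylinder at (1, 6.5) partially overlaps it — only the 67.31 mm² overlap (of its 310.58 mm²) is removed, clipping the outline; the 14.5×14.5 cube at (2, 14) misses the remaining region (no effect) — boundary = 19.81 mm; (whole slice rotated 35° about Z — lengths, areas and connectivity unchanged). Overall, the cross-section is a single solid region. Total boundary length (outer) = 19.81 mm.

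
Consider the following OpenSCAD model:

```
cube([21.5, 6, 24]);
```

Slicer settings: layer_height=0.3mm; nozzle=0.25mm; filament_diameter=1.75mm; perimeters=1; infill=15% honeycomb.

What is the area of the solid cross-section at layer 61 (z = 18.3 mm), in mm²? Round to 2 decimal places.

At z = 18.3 mm: the cube (footprint 21.5×6) is included at this height (area 129.00 mm²). Overall, the cross-section is a single solid region. Net area = 129.00 mm².

129.00 mm²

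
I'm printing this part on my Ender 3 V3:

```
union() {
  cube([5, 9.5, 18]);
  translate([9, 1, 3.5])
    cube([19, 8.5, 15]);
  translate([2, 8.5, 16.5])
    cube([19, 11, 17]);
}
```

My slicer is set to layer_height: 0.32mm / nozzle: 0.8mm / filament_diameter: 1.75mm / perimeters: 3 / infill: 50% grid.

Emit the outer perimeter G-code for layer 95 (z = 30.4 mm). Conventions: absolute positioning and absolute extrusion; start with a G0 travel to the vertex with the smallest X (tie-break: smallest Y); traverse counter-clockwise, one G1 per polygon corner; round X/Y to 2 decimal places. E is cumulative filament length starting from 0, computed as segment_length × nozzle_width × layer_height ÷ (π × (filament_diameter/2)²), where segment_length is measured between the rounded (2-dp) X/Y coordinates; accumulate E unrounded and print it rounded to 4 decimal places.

At z = 30.4 mm: the cube is absent (z outside [0, 18]); the cube at (9, 1) is not intersected at this z (z outside [3.5, 18.5]); the cube at (2, 8.5) is present — its section is the full 19×11 rectangle; Taking the union: only the 19×11 cube at (2, 8.5) is present, so the union is just that shape — 1 connected region. The outline is a single polygon with 4 vertices. Extrusion per mm of travel: 0.8 × 0.32 / (π × 0.875²) = 0.106432. Accumulating E over each segment gives final E = 6.3859.

G0 X2.00 Y8.50 Z30.40
G1 X21.00 Y8.50 E2.0222
G1 X21.00 Y19.50 E3.1930
G1 X2.00 Y19.50 E5.2152
G1 X2.00 Y8.50 E6.3859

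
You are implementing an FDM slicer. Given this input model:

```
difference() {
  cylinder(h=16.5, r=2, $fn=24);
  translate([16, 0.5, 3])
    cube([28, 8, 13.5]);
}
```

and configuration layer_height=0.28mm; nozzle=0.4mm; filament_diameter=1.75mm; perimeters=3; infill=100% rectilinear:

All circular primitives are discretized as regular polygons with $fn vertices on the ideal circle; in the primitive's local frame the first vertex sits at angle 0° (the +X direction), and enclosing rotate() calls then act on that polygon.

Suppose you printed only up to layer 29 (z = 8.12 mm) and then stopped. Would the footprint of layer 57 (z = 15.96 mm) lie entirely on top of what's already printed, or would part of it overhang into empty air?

entirely on top

Compare the two slices. At z = 8.12: the r=2 cylinder gives a regular 24-gon of circumradius 2 (constant along its height) (area = (24/2)·2.000²·sin(360°/24) = 12.42 mm²); the 28×8 cube at (16, 0.5) contributes its full rectangle (area 224.00 mm²); Subtracting the remaining from the first: starting from the r=2 cylinder (12.42 mm²), the 28×8 cube at (16, 0.5) misses the remaining region (no effect) — area = 12.42 mm². At z = 15.96: the cylinder: section is a regular 24-gon, circumradius r=2 (area = (24/2)·2.000²·sin(360°/24) = 12.42 mm²); the 28×8 cube at (16, 0.5) contributes its full rectangle (area 224.00 mm²); After the difference (first − rest): starting from the r=2 cylinder (12.42 mm²), the 28×8 cube at (16, 0.5) misses the remaining region (no effect) — area = 12.42 mm². Checking containment: the cross-section at z = 15.96 is a subset of the cross-section at z = 8.12.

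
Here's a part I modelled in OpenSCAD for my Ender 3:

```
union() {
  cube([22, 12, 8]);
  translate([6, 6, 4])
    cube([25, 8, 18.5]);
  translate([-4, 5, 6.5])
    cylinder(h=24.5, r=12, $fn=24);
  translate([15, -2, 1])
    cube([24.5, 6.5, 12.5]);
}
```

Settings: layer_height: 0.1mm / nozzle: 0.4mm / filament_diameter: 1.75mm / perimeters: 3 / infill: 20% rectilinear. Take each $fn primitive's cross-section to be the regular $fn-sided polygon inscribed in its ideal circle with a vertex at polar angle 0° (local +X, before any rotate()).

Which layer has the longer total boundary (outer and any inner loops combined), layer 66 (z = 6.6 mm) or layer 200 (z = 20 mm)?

Layer 66 (z = 6.6): the 22×12 cube contributes its full rectangle (perimeter 68.00 mm); the cube at (6, 6) is present — its section is the full 25×8 rectangle (perimeter 66.00 mm); the r=12 cylinder at (-4, 5) contributes a regular 24-gon of circumradius 12 (perimeter = 2·24·12.000·sin(180°/24) = 75.18 mm); the 24.5×6.5 cube at (15, -2) contributes its full rectangle (perimeter 62.00 mm); Combining (union): the regions partially overlap (shared area 215.80 mm²), so the edge portions inside another operand are dropped and the merged outline is re-measured after clipping — boundary = 167.04 mm. So its perimeter = 167.04 mm. Layer 200 (z = 20): the cube does not reach this height (z outside [0, 8]); the cube at (6, 6) (footprint 25×8) is included at this height (perimeter 66.00 mm); the cylinder at (-4, 5): section is a regular 24-gon, circumradius r=12 (perimeter = 2·24·12.000·sin(180°/24) = 75.18 mm); the cube at (15, -2) is absent (z outside [1, 13.5]); Taking the union: the regions partially overlap (shared area 6.61 mm²), so the edge portions inside another operand are dropped and the merged outline is re-measured after clipping — boundary = 127.90 mm. So its perimeter = 127.90 mm. Layer 66 is larger (167.04 vs 127.90 mm).

layer 66 (z = 6.6 mm)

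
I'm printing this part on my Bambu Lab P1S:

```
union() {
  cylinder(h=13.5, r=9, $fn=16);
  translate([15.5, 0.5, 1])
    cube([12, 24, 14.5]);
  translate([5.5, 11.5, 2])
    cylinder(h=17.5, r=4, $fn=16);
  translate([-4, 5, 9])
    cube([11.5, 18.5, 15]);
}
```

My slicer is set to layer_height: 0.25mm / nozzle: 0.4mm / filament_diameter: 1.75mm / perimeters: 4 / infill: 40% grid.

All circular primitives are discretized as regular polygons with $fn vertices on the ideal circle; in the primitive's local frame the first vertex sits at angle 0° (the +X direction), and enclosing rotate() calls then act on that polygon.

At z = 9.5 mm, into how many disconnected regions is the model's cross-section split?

At z = 9.5 mm: the r=9 cylinder gives a regular 16-gon of circumradius 9 (constant along its height); the cube at (15.5, 0.5) is present — its section is the full 12×24 rectangle; the r=4 cylinder at (5.5, 11.5) gives a regular 16-gon of circumradius 4 (constant along its height); the cube at (-4, 5) is present — its section is the full 11.5×18.5 rectangle; Merging all regions: the regions partially overlap (shared area 73.98 mm²), so overlapping operands fuse into one piece — 2 connected regions. The result has 2 disconnected regions.

2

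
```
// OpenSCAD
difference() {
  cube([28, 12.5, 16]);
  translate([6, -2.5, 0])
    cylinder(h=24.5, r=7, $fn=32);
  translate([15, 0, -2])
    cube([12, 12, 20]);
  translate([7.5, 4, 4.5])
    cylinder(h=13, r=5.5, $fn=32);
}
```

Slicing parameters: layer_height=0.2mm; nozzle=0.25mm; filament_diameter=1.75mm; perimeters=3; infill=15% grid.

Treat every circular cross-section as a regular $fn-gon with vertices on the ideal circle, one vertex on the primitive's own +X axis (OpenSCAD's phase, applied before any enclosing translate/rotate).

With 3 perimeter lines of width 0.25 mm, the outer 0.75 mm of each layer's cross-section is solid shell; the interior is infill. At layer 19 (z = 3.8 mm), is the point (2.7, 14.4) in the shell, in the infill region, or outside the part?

outside

At z = 3.8 mm: the cube (footprint 28×12.5) is included at this height; the cylinder at (6, -2.5): section is a regular 32-gon, circumradius r=7; the cube at (15, 0) is present — its section is the full 12×12 rectangle; the cylinder at (7.5, 4) is absent (z outside [4.5, 17.5]); Taking the first minus the rest: starting from the 28×12.5 cube, the r=7 cylinder at (6, -2.5) partially overlaps it — only the 42.06 mm² overlap (of its 152.95 mm²) is removed, clipping the outline; the 12×12 cube at (15, 0) lies inside it touching the edge (removes its full 144.00 mm²) — 1 connected region. Overall, the cross-section is a single solid region. The nearest boundary edge runs (0.00, 12.50)→(28.00, 12.50); distance from the point to it = 1.90 mm. The point is not inside any of the regions above, so it lies outside the cross-section (1.90 mm from the nearest boundary).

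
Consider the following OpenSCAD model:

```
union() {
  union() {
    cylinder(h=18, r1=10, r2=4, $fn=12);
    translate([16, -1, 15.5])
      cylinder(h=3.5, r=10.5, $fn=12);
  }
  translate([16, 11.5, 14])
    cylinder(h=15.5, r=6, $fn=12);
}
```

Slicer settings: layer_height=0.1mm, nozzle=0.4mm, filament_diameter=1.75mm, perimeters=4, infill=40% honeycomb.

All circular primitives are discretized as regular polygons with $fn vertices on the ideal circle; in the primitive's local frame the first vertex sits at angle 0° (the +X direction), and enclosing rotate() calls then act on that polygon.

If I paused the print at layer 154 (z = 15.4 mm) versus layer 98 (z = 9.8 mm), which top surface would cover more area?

layer 154 (z = 15.4 mm)

Layer 154 (z = 15.4): the cone contributes a regular 12-gon of circumradius 4.867 (interpolated between r1=10 and r2=4 at t=0.856) (area = (12/2)·4.867²·sin(360°/12) = 71.05 mm²); the cylinder at (16, -1) is absent (z outside [15.5, 19]); Merging all regions: only the cone is present, so the union is just that shape — area = 71.05 mm²; the r=6 cylinder at (16, 11.5) gives a regular 12-gon of circumradius 6 (constant along its height) (area = (12/2)·6.000²·sin(360°/12) = 108.00 mm²); Combining (union): the 2 present regions are separate (no shared area or edge), so areas and boundary lengths simply add and each stays a separate island — area = 179.05 mm². So its area = 179.05 mm². Layer 98 (z = 9.8): the cone: at t=0.544 of its height the radius interpolates to r₁+(r₂−r₁)t = 6.733, giving a regular 12-gon of that circumradius (area = (12/2)·6.733²·sin(360°/12) = 136.01 mm²); the cylinder at (16, -1) is not intersected at this z (z outside [15.5, 19]); Taking the union: only the cone is present, so the union is just that shape — area = 136.01 mm²; the cylinder at (16, 11.5) does not reach this height (z outside [14, 29.5]); Combining (union): only the result so far is present, so the union is just that shape — area = 136.01 mm². So its area = 136.01 mm². Layer 154 is larger (179.05 vs 136.01 mm²).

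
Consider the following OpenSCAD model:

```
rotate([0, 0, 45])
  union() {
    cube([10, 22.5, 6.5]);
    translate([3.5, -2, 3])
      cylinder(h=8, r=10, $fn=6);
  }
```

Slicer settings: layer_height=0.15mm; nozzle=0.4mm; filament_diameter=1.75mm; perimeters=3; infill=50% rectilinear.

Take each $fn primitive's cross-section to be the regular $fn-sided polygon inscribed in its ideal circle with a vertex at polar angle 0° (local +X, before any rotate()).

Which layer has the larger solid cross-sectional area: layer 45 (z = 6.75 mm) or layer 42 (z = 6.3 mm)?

layer 42 (z = 6.3 mm)

Layer 45 (z = 6.75): the cube does not reach this height (z outside [0, 6.5]); the r=10 cylinder at (3.5, -2) contributes a regular 6-gon of circumradius 10 (area = (6/2)·10.000²·sin(360°/6) = 259.81 mm²); Combining (union): only the r=10 cylinder at (3.5, -2) is present, so the union is just that shape — area = 259.81 mm²; (rotated 45° about Z; rotation is an isometry so areas/perimeters/island counts are preserved). So its area = 259.81 mm². Layer 42 (z = 6.3): the cube is present — its section is the full 10×22.5 rectangle (area 225.00 mm²); the cylinder at (3.5, -2): section is a regular 6-gon, circumradius r=10 (area = (6/2)·10.000²·sin(360°/6) = 259.81 mm²); Combining (union): the regions partially overlap — summed areas 484.81 mm² minus the doubly-counted overlap 64.65 mm² gives 420.15 mm² — area = 420.15 mm²; (rotated 45° about Z; rotation is an isometry so areas/perimeters/island counts are preserved). So its area = 420.15 mm². Layer 42 is larger (420.15 vs 259.81 mm²).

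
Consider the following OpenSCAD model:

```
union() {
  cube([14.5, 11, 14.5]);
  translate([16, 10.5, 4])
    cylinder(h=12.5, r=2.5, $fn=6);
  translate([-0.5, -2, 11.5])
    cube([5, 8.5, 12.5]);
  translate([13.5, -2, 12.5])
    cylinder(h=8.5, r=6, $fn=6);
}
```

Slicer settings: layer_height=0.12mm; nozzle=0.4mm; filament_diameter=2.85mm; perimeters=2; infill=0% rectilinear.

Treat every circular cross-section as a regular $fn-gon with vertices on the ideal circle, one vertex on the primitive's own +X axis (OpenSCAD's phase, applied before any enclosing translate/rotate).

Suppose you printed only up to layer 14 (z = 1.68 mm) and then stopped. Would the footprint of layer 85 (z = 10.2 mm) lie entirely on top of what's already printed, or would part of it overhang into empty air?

part overhangs

Compare the two slices. At z = 1.68: the 14.5×11 cube contributes its full rectangle (area 159.50 mm²); the cylinder at (16, 10.5) is absent (z outside [4, 16.5]); the cube at (-0.5, -2) does not reach this height (z outside [11.5, 24]); the cylinder at (13.5, -2) does not reach this height (z outside [12.5, 21]); Taking the union: only the 14.5×11 cube is present, so the union is just that shape — area = 159.50 mm². At z = 10.2: the 14.5×11 cube contributes its full rectangle (area 159.50 mm²); the r=2.5 cylinder at (16, 10.5) gives a regular 6-gon of circumradius 2.5 (constant along its height) (area = (6/2)·2.500²·sin(360°/6) = 16.24 mm²); the cube at (-0.5, -2) is not intersected at this z (z outside [11.5, 24]); the cylinder at (13.5, -2) is absent (z outside [12.5, 21]); Combining (union): the regions partially overlap — summed areas 175.74 mm² minus the doubly-counted overlap 1.29 mm² gives 174.44 mm² — area = 174.44 mm². Checking containment: at z = 10.2 the cross-section extends beyond the z = 1.68 cross-section by about 14.94 mm².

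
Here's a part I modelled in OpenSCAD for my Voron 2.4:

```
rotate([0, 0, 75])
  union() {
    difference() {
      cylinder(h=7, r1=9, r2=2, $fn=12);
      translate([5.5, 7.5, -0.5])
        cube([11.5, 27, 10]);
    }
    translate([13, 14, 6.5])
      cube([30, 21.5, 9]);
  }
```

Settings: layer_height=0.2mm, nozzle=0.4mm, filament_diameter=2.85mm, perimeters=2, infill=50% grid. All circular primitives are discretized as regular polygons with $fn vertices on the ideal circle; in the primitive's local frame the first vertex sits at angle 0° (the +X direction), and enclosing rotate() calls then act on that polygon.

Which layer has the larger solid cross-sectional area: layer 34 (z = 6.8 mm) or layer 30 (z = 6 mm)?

Layer 34 (z = 6.8): the cone contributes a regular 12-gon of circumradius 2.200 (interpolated between r1=9 and r2=2 at t=0.971) (area = (12/2)·2.200²·sin(360°/12) = 14.52 mm²); the 11.5×27 cube at (5.5, 7.5) contributes its full rectangle (area 310.50 mm²); Taking the first minus the rest: starting from the cone (14.52 mm²), the 11.5×27 cube at (5.5, 7.5) misses the remaining region (no effect) — area = 14.52 mm²; the cube at (13, 14) is present — its section is the full 30×21.5 rectangle (area 645.00 mm²); Combining (union): the 2 present regions are separate (no shared area or edge), so areas and boundary lengths simply add and each stays a separate island — area = 659.52 mm²; (rotated 75° about Z; rotation is an isometry so areas/perimeters/island counts are preserved). So its area = 659.52 mm². Layer 30 (z = 6): the cone contributes a regular 12-gon of circumradius 3.000 (interpolated between r1=9 and r2=2 at t=0.857) (area = (12/2)·3.000²·sin(360°/12) = 27.00 mm²); the cube at (5.5, 7.5) is present — its section is the full 11.5×27 rectangle (area 310.50 mm²); Subtracting the remaining from the first: starting from the cone (27.00 mm²), the 11.5×27 cube at (5.5, 7.5) misses the remaining region (no effect) — area = 27.00 mm²; the cube at (13, 14) is absent (z outside [6.5, 15.5]); Taking the union: only the result so far is present, so the union is just that shape — area = 27.00 mm²; (whole slice rotated 75° about Z — lengths, areas and connectivity unchanged). So its area = 27.00 mm². Layer 34 is larger (659.52 vs 27.00 mm²).

layer 34 (z = 6.8 mm)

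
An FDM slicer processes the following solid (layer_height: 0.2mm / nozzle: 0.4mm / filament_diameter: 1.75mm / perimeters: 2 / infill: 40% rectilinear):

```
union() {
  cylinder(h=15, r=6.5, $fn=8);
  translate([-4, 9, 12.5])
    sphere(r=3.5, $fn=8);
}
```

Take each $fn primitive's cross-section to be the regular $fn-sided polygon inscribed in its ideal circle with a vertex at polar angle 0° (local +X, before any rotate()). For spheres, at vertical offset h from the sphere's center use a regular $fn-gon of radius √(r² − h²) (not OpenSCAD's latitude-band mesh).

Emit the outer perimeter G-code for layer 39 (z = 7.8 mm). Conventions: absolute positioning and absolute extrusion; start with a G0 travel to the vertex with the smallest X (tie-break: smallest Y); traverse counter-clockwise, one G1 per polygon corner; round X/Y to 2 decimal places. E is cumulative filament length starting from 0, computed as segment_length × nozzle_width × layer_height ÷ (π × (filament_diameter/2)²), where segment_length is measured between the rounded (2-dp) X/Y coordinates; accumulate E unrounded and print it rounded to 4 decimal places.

G0 X-6.50 Y0.00 Z7.80
G1 X-4.60 Y-4.60 E0.1655
G1 X0.00 Y-6.50 E0.3311
G1 X4.60 Y-4.60 E0.4966
G1 X6.50 Y0.00 E0.6621
G1 X4.60 Y4.60 E0.8277
G1 X0.00 Y6.50 E0.9932
G1 X-4.60 Y4.60 E1.1587
G1 X-6.50 Y0.00 E1.3243

At z = 7.8 mm: the r=6.5 cylinder gives a regular 8-gon of circumradius 6.5 (constant along its height); the sphere at (-4, 9) does not reach this height (|z−center|=4.700 > r=3.5); Taking the union: only the r=6.5 cylinder is present, so the union is just that shape — 1 connected region. The outline is a single polygon with 8 vertices. Extrusion per mm of travel: 0.4 × 0.2 / (π × 0.875²) = 0.033260. Accumulating E over each segment gives final E = 1.3243.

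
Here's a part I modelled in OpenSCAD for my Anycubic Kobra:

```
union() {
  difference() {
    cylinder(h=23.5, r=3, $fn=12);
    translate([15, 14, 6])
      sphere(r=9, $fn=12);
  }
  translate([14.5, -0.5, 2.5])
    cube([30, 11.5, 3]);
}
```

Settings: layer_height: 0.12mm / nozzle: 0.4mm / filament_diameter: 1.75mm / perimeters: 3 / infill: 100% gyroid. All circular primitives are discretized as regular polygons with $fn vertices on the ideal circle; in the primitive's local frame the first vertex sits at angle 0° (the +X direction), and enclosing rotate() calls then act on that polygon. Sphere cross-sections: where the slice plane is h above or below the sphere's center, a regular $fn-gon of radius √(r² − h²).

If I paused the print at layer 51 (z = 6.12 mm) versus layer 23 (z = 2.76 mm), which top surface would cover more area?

layer 23 (z = 2.76 mm)

Layer 51 (z = 6.12): the cylinder: section is a regular 12-gon, circumradius r=3 (area = (12/2)·3.000²·sin(360°/12) = 27.00 mm²); the sphere at (15, 14): section is a regular 12-gon, circumradius = √(r²−h²) = √(9²−0.12²) = 8.999 (area = (12/2)·8.999²·sin(360°/12) = 242.96 mm²); Taking the first minus the rest: starting from the r=3 cylinder (27.00 mm²), the r=9 sphere at (15, 14) misses the remaining region (no effect) — area = 27.00 mm²; the cube at (14.5, -0.5) is absent (z outside [2.5, 5.5]); Merging all regions: only the result so far is present, so the union is just that shape — area = 27.00 mm². So its area = 27.00 mm². Layer 23 (z = 2.76): the cylinder: section is a regular 12-gon, circumradius r=3 (area = (12/2)·3.000²·sin(360°/12) = 27.00 mm²); the r=9 sphere at (15, 14) contributes a regular 12-gon of circumradius √(9²−3.24²) = 8.397 (area = (12/2)·8.397²·sin(360°/12) = 211.51 mm²); Taking the first minus the rest: starting from the r=3 cylinder (27.00 mm²), the r=9 sphere at (15, 14) misses the remaining region (no effect) — area = 27.00 mm²; the 30×11.5 cube at (14.5, -0.5) contributes its full rectangle (area 345.00 mm²); Taking the union: the 2 present regions are separate (no shared area or edge), so areas and boundary lengths simply add and each stays a separate island — area = 372.00 mm². So its area = 372.00 mm². Layer 23 is larger (372.00 vs 27.00 mm²).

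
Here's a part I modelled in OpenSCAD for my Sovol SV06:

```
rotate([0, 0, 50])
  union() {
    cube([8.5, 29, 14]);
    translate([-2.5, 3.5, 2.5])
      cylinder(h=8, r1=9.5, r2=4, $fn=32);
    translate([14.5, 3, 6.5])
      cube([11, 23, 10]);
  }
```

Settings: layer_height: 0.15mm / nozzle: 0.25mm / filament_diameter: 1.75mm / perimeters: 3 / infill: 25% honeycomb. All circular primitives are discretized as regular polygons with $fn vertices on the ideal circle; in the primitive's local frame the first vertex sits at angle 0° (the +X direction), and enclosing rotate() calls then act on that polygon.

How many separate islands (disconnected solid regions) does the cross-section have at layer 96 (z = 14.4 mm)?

1

At z = 14.4 mm: the cube is not intersected at this z (z outside [0, 14]); the cone at (-2.5, 3.5) is not intersected at this z (z outside [2.5, 10.5]); the 11×23 cube at (14.5, 3) contributes its full rectangle; Combining (union): only the 11×23 cube at (14.5, 3) is present, so the union is just that shape — 1 connected region; (rotated 50° about Z; rotation is an isometry so areas/perimeters/island counts are preserved). Overall, the cross-section is a single solid region. Island count = 1.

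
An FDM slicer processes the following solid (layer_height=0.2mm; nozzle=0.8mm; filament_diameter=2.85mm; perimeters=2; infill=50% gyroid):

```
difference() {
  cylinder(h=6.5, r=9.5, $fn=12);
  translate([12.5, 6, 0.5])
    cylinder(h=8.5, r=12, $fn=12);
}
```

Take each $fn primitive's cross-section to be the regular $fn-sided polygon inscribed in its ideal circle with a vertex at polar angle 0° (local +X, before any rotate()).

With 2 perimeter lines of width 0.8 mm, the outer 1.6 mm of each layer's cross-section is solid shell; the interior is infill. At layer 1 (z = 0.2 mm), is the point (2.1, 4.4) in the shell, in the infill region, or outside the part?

infill

At z = 0.2 mm: the r=9.5 cylinder contributes a regular 12-gon of circumradius 9.5; the cylinder at (12.5, 6) does not reach this height (z outside [0.5, 9]); Subtracting the remaining from the first: none of the subtracted shapes is present at this height, so the r=9.5 cylinder is unchanged — 1 connected region. Overall, the cross-section is a single solid region. The nearest boundary edge runs (4.75, 8.23)→(0.00, 9.50); distance from the point to it = 4.38 mm. The point is inside the cross-section and 4.38 mm from the nearest boundary — more than the 1.6 mm shell width (2 × 0.8), so it's in the infill interior.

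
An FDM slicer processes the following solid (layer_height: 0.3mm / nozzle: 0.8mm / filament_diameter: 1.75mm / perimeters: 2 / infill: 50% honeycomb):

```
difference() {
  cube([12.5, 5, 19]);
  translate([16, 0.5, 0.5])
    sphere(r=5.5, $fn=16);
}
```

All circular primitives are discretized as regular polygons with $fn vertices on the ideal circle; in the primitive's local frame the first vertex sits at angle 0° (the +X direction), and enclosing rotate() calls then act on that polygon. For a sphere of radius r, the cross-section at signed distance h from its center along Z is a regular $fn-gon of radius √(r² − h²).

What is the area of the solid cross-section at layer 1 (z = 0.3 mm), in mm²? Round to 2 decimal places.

At z = 0.3 mm: the cube (footprint 12.5×5) is included at this height (area 62.50 mm²); the r=5.5 sphere at (16, 0.5) contributes a regular 16-gon of circumradius √(5.5²−0.2²) = 5.496 (area = (16/2)·5.496²·sin(360°/16) = 92.49 mm²); Taking the first minus the rest: starting from the 12.5×5 cube (62.50 mm²), the r=5.5 sphere at (16, 0.5) partially overlaps it — only the 6.53 mm² overlap (of its 92.49 mm²) is removed, clipping the outline — area = 55.97 mm². Overall, the cross-section is a single solid region. Net area = 55.97 mm².

55.97 mm²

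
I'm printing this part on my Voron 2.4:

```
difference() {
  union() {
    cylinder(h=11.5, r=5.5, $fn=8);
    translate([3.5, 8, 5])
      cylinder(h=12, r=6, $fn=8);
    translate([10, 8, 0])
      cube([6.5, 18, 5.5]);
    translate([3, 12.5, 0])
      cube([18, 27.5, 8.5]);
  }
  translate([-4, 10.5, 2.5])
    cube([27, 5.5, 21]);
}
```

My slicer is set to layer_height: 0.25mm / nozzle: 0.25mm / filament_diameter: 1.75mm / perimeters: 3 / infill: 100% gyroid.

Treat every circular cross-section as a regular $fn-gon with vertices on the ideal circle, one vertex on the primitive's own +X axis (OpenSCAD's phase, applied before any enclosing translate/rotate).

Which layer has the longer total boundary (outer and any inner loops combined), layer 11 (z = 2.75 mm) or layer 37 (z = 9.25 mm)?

layer 11 (z = 2.75 mm)

Layer 11 (z = 2.75): the cylinder: section is a regular 8-gon, circumradius r=5.5 (perimeter = 2·8·5.500·sin(180°/8) = 33.68 mm); the cylinder at (3.5, 8) is absent (z outside [5, 17]); the cube at (10, 8) (footprint 6.5×18) is included at this height (perimeter 49.00 mm); the cube at (3, 12.5) (footprint 18×27.5) is included at this height (perimeter 91.00 mm); Taking the union: the regions partially overlap (shared area 87.75 mm²), so the edge portions inside another operand are dropped and the merged outline is re-measured after clipping — boundary = 133.68 mm; the cube at (-4, 10.5) is present — its section is the full 27×5.5 rectangle (perimeter 65.00 mm); After the difference (first − rest): starting from that combined region, the 27×5.5 cube at (-4, 10.5) partially overlaps it — only the 76.00 mm² overlap (of its 148.50 mm²) is removed, clipping the outline — boundary = 135.68 mm. So its perimeter = 135.68 mm. Layer 37 (z = 9.25): the cylinder: section is a regular 8-gon, circumradius r=5.5 (perimeter = 2·8·5.500·sin(180°/8) = 33.68 mm); the cylinder at (3.5, 8): section is a regular 8-gon, circumradius r=6 (perimeter = 2·8·6.000·sin(180°/8) = 36.74 mm); the cube at (10, 8) does not reach this height (z outside [0, 5.5]); the cube at (3, 12.5) is not intersected at this z (z outside [0, 8.5]); Merging all regions: the regions partially overlap (shared area 10.10 mm²), so the edge portions inside another operand are dropped and the merged outline is re-measured after clipping — boundary = 56.25 mm; the 27×5.5 cube at (-4, 10.5) contributes its full rectangle (perimeter 65.00 mm); Subtracting the remaining from the first: starting from that combined region, the 27×5.5 cube at (-4, 10.5) partially overlaps it — only the 23.50 mm² overlap (of its 148.50 mm²) is removed, clipping the outline — boundary = 53.23 mm. So its perimeter = 53.23 mm. Layer 11 is larger (135.68 vs 53.23 mm).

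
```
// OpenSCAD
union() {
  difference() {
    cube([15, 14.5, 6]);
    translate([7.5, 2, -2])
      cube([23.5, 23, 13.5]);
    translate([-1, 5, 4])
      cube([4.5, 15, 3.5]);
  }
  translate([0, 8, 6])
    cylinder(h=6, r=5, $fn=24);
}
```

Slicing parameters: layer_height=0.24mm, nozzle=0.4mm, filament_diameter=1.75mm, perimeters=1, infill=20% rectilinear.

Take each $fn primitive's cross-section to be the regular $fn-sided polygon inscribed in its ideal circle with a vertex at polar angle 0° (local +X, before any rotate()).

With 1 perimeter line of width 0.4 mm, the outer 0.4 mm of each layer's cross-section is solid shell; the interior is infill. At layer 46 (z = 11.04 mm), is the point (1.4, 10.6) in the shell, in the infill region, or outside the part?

infill

At z = 11.04 mm: the cube is not intersected at this z (z outside [0, 6]); the cube at (7.5, 2) is present — its section is the full 23.5×23 rectangle; the cube at (-1, 5) is not intersected at this z (z outside [4, 7.5]); Subtracting the remaining from the first: the first operand is absent here, so nothing remains; the cylinder at (0, 8): section is a regular 24-gon, circumradius r=5; Combining (union): only the r=5 cylinder at (0, 8) is present, so the union is just that shape — 1 connected region. Overall, the cross-section is a single solid region. The nearest boundary edge runs (2.50, 12.33)→(1.29, 12.83); distance from the point to it = 2.02 mm. The point is inside the cross-section and 2.02 mm from the nearest boundary — more than the 0.4 mm shell width (1 × 0.4), so it's in the infill interior.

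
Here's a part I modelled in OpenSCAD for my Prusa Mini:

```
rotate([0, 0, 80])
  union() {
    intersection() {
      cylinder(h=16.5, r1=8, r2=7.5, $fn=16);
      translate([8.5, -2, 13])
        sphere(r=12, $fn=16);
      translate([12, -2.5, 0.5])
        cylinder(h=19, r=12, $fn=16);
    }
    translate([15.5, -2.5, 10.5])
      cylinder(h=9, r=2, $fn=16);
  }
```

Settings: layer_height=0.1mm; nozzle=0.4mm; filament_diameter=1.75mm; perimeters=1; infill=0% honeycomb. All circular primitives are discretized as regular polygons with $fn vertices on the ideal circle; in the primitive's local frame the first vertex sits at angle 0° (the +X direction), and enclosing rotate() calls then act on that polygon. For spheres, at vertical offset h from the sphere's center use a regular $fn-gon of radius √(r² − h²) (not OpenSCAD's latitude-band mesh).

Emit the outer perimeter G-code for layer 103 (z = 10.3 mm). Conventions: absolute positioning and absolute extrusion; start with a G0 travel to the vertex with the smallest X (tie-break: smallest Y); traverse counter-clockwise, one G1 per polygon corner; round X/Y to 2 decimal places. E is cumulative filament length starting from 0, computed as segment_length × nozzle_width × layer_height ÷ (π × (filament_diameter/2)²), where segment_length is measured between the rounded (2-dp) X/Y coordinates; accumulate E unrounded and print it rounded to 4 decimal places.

At z = 10.3 mm: the cone contributes a regular 16-gon of circumradius 7.688 (interpolated between r1=8 and r2=7.5 at t=0.624); the r=12 sphere at (8.5, -2) contributes a regular 16-gon of circumradius √(12²−2.7²) = 11.692; the r=12 cylinder at (12, -2.5) gives a regular 16-gon of circumradius 12 (constant along its height); Taking the intersection: the r=12 sphere at (8.5, -2) partially overlaps the cone; clipping to the common part keeps 119.62 mm²; the r=12 cylinder at (12, -2.5) partially overlaps the running intersection; clipping to the common part keeps 72.27 mm² — 1 connected region; the cylinder at (15.5, -2.5) is absent (z outside [10.5, 19.5]); Combining (union): only the result so far is present, so the union is just that shape — 1 connected region; (rotated 80° about Z; rotation is an isometry so areas/perimeters/island counts are preserved). The outline is a single polygon with 12 vertices. Extrusion per mm of travel: 0.4 × 0.1 / (π × 0.875²) = 0.016630. Accumulating E over each segment gives final E = 0.5590.

G0 X-5.55 Y5.11 Z10.30
G1 X-5.28 Y4.50 E0.0111
G1 X-1.90 Y1.26 E0.0890
G1 X2.46 Y-0.43 E0.1667
G1 X7.14 Y-0.33 E0.2446
G1 X7.55 Y-0.15 E0.2520
G1 X7.51 Y1.66 E0.2821
G1 X6.30 Y4.41 E0.3321
G1 X4.13 Y6.48 E0.3820
G1 X1.33 Y7.57 E0.4319
G1 X-1.66 Y7.51 E0.4817
G1 X-4.41 Y6.30 E0.5316
G1 X-5.55 Y5.11 E0.5590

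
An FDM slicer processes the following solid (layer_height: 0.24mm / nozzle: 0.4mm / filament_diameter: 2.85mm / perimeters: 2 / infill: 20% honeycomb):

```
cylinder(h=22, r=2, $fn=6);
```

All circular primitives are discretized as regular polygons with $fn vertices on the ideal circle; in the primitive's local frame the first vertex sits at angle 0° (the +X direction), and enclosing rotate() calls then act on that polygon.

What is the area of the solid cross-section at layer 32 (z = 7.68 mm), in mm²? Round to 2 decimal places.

At z = 7.68 mm: the r=2 cylinder contributes a regular 6-gon of circumradius 2 (area = (6/2)·2.000²·sin(360°/6) = 10.39 mm²). Overall, the cross-section is a single solid region. Net area = 10.39 mm².

10.39 mm²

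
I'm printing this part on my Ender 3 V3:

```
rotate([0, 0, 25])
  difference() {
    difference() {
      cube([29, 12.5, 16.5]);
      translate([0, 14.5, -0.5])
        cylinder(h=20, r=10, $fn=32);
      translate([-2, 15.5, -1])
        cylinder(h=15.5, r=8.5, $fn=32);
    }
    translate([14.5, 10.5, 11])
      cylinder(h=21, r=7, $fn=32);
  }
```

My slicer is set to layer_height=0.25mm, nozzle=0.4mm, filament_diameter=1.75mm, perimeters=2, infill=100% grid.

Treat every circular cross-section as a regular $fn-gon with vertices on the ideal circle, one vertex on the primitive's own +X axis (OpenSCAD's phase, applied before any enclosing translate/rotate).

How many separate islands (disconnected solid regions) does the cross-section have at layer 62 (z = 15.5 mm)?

At z = 15.5 mm: the cube (footprint 29×12.5) is included at this height; the cylinder at (0, 14.5): section is a regular 32-gon, circumradius r=10; the cylinder at (-2, 15.5) does not reach this height (z outside [-1, 14.5]); After the difference (first − rest): starting from the 29×12.5 cube, the r=10 cylinder at (0, 14.5) partially overlaps it — only the 58.23 mm² overlap (of its 312.14 mm²) is removed, clipping the outline — 1 connected region; the cylinder at (14.5, 10.5): section is a regular 32-gon, circumradius r=7; After the difference (first − rest): starting from that combined region, the r=7 cylinder at (14.5, 10.5) partially overlaps it — only the 98.30 mm² overlap (of its 152.95 mm²) is removed, clipping the outline — 1 connected region; (whole slice rotated 25° about Z — lengths, areas and connectivity unchanged). Overall, the cross-section is a single solid region. Island count = 1.

1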